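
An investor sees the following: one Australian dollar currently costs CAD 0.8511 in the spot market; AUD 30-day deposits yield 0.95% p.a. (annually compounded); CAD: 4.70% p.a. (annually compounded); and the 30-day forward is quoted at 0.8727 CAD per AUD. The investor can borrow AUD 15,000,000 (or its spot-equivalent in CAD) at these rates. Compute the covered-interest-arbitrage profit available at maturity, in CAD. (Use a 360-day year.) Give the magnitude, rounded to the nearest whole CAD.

T = 30/360 years.
Invest the AUD and cover forward: 15,000,000 × 1.0007882404 × 0.8727 = CAD 13,100,818.46.
Convert at spot and invest in CAD: 15,000,000 × 0.8511 × 1.0038347449 = CAD 12,815,456.27.
The quoted forward overvalues AUD, so borrow CAD, buy AUD at spot, deposit the AUD at 0.95%, and sell the proceeds forward at 0.8727.
Arbitrage profit = |13,100,818.46 − 12,815,456.27| = CAD 285,362.

CAD 285,362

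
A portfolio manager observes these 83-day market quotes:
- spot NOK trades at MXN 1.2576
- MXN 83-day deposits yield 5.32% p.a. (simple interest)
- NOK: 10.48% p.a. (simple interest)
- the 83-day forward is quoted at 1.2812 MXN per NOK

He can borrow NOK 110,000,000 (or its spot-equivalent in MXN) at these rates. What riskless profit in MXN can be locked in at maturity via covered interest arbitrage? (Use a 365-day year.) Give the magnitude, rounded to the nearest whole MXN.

MXN 4,281,059

T = 83/365 years.
Keep in NOK, deliver into the forward: 110,000,000·1.02383123288·1.2812 = MXN 144,290,583.31.
Swap to MXN now, deposit: 110,000,000·1.2576·1.01209753425 = MXN 140,009,524.50.
The quoted forward overvalues NOK, so borrow MXN, buy NOK at spot, deposit the NOK at 10.48%, and sell the proceeds forward at 1.2812.
Arbitrage profit = |144,290,583.31 − 140,009,524.50| = MXN 4,281,059.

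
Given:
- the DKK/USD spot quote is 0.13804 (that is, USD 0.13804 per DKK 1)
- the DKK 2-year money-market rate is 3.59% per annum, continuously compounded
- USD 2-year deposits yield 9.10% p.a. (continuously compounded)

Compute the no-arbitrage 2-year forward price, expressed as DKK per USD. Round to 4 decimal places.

6.4884

T = 2 years.
USD growth factor: e^(0.0910×2) = 1.1996142.
DKK growth factor: e^(0.0359×2) = 1.0744404.
CIP: F = S · (grow USD)/(grow DKK) = 0.13804 × 1.1996142/1.0744404 = 0.1541219 USD per DKK.
Quoted the other way: 1/0.1541219 = 6.4884 DKK per USD.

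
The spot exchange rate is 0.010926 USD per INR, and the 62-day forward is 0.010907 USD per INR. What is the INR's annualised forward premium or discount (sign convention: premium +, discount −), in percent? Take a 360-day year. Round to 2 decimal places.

T = 62/360 years.
INR trades forward at -0.17390% vs spot over the period.
Per annum: -0.0017390 / (62/360) = -0.010097 = -1.01%.

-1.01%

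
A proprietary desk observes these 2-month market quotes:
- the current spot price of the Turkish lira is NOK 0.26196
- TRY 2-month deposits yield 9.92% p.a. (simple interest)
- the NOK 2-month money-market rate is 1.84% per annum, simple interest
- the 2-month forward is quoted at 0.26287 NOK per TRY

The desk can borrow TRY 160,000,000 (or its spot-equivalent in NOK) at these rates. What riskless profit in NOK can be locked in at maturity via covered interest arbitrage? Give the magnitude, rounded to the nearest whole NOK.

NOK 712,444

T = 2/12 years.
Invest the TRY and cover forward: 160,000,000 × 1.0165333333 × 0.26287 = NOK 42,754,578.77.
Convert at spot and invest in NOK: 160,000,000 × 0.26196 × 1.0030666667 = NOK 42,042,135.04.
The quoted forward overvalues TRY, so borrow NOK, buy TRY at spot, deposit the TRY at 9.92%, and sell the proceeds forward at 0.26287.
Arbitrage profit = |42,754,578.77 − 42,042,135.04| = NOK 712,444.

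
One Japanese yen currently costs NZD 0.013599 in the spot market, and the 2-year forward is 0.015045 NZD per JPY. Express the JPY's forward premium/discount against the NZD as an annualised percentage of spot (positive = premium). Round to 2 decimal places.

+5.32%

T = 2 years.
JPY trades forward at +10.63313% vs spot over the period.
Per annum: 0.1063313 / 2 = 0.053166 = 5.32%.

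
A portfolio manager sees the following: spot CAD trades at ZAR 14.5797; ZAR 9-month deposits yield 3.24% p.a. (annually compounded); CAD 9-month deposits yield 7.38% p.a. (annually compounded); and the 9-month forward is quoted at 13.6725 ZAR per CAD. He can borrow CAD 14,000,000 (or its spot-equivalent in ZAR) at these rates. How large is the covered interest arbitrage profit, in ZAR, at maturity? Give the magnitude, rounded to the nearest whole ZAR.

ZAR 7,141,023

T = 9/12 years.
Invest the CAD and cover forward: 14,000,000 × 1.05485447524 × 13.6725 = ZAR 201,914,969.38.
Convert at spot and invest in ZAR: 14,000,000 × 14.5797 × 1.02420288989 = ZAR 209,055,992.23.
The quoted forward undervalues CAD, so borrow CAD, convert to ZAR at spot, deposit the ZAR at 3.24%, and buy CAD forward at 13.6725 to cover the loan.
Arbitrage profit = |201,914,969.38 − 209,055,992.23| = ZAR 7,141,023.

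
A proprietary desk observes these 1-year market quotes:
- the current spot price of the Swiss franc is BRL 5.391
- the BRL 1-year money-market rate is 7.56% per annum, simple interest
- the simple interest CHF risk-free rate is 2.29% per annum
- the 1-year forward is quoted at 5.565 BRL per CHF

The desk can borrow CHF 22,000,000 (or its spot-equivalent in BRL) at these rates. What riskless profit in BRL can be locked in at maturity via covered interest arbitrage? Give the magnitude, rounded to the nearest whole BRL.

T = 1 year.
Route A — deposit CHF, sell forward: 22,000,000 × 1.022900 × 5.565 = BRL 125,233,647.00.
Route B — convert at spot, deposit BRL: 22,000,000 × 5.391 × 1.075600 = BRL 127,568,311.20.
The quoted forward undervalues CHF, so borrow CHF, convert to BRL at spot, deposit the BRL at 7.56%, and buy CHF forward at 5.565 to cover the loan.
Arbitrage profit = |125,233,647.00 − 127,568,311.20| = BRL 2,334,664.

BRL 2,334,664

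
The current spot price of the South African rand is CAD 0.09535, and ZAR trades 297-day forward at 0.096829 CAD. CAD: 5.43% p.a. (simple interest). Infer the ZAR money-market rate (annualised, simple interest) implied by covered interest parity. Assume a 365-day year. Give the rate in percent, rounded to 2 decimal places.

T = 297/365 years.
By CIP, F/S equals the CAD-to-ZAR growth ratio: 0.096829/0.09535 = 1.0155113.
CAD growth factor: 1 + 0.0543×297/365 = 1.0441838.
That pins the ZAR growth at 1.0282345.
(1.0282345 − 1)/T = 0.034699, i.e. 3.47%.

3.47%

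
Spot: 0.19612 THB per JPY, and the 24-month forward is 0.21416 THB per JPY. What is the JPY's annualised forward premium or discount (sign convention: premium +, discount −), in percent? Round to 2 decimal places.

+4.60%

T = 2 years.
JPY trades forward at +9.19845% vs spot over the period.
×(1/T) gives 4.60% p.a.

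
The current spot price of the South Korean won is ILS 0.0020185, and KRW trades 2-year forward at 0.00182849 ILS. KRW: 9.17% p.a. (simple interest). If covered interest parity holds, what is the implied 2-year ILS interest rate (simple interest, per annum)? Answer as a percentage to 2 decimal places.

3.60%

T = 2 years.
By CIP, F/S equals the ILS-to-KRW growth ratio: 0.00182849/0.0020185 = 0.9058657.
The KRW side grows by 1 + 0.0917×2 = 1.183400.
Hence g_ILS = 1.0720015.
r = (1.0720015 − 1)/2 = 0.036001 → 3.60%.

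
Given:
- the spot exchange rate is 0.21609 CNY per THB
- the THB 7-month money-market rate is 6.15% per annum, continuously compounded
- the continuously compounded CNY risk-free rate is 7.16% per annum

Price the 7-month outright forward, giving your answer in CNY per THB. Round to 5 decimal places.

0.21737

T = 7/12 years.
Growth of 1 CNY over T: e^(0.0716×7/12) = 1.0426512.
THB growth factor: e^(0.0615×7/12) = 1.0365263.
CIP: F = S · (grow CNY)/(grow THB) = 0.21609 × 1.0426512/1.0365263 = 0.2173669 CNY per THB.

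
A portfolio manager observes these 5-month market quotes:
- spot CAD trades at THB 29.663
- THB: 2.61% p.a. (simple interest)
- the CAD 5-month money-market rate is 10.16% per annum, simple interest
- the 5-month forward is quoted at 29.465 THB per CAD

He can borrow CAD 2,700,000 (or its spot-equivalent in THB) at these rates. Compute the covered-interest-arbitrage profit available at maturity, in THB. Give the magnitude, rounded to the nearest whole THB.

THB 1,962,270

T = 5/12 years.
Keep in CAD, deliver into the forward: 2,700,000·1.0423333333·29.465 = THB 82,923,349.50.
Swap to THB now, deposit: 2,700,000·29.663·1.010875 = THB 80,961,079.84.
The quoted forward overvalues CAD, so borrow THB, buy CAD at spot, deposit the CAD at 10.16%, and sell the proceeds forward at 29.465.
Arbitrage profit = |82,923,349.50 − 80,961,079.84| = THB 1,962,270.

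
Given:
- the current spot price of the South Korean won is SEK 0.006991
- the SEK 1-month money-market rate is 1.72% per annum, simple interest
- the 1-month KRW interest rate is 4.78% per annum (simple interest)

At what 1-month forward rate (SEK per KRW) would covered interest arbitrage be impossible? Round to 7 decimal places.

0.0069732

T = 1/12 years.
SEK growth factor: 1 + 0.0172×1/12 = 1.0014333.
KRW accumulates by 1 + 0.0478×1/12 = 1.0039833.
So F = 0.006991 × 1.0014333 / 1.0039833 = 0.006973244 (SEK/KRW).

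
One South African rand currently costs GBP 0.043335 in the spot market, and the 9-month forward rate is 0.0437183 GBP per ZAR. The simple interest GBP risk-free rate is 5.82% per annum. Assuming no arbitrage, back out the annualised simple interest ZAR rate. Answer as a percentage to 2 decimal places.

4.60%

T = 9/12 years.
CIP gives F = S · g_GBP/g_ZAR, so g_GBP/g_ZAR = 0.0437183/0.043335 = 1.0088450.
GBP growth factor: 1 + 0.0582×9/12 = 1.043650.
So the ZAR growth factor = 1.0344998.
(1.0344998 − 1)/T = 0.046000, i.e. 4.60%.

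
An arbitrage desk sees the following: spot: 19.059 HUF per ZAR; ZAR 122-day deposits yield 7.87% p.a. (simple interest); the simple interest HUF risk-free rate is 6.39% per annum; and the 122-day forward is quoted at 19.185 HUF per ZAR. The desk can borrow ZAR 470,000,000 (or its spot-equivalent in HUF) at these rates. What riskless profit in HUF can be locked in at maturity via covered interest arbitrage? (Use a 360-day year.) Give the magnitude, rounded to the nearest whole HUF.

T = 122/360 years.
Invest the ZAR and cover forward: 470,000,000 × 1.026670555556 × 19.185 = HUF 9,257,437,065.92.
Convert at spot and invest in HUF: 470,000,000 × 19.059 × 1.021655 = HUF 9,151,709,643.15.
The quoted forward overvalues ZAR, so borrow HUF, buy ZAR at spot, deposit the ZAR at 7.87%, and sell the proceeds forward at 19.185.
Arbitrage profit = |9,257,437,065.92 − 9,151,709,643.15| = HUF 105,727,423.

HUF 105,727,423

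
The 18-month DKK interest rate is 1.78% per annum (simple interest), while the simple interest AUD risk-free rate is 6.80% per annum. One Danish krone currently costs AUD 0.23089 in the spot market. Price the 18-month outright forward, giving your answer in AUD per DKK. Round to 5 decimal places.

0.24782

T = 18/12 years.
AUD accumulates by 1 + 0.0680×18/12 = 1.102000.
DKK accumulates by 1 + 0.0178×18/12 = 1.026700.
CIP: F = S · (grow AUD)/(grow DKK) = 0.23089 × 1.102000/1.026700 = 0.2478239 AUD per DKK.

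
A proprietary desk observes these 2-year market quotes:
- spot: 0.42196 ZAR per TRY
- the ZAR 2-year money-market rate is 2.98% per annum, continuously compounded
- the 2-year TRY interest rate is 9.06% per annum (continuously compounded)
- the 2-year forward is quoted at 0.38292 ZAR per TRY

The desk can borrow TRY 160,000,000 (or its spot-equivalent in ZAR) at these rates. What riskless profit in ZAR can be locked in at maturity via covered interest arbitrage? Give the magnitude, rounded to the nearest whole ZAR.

ZAR 1,778,490

T = 2 years.
Keep in TRY, deliver into the forward: 160,000,000·1.1986548863·0.38292 = ZAR 73,438,228.65.
Swap to ZAR now, deposit: 160,000,000·0.42196·1.0614118969 = ZAR 71,659,738.24.
The quoted forward overvalues TRY, so borrow ZAR, buy TRY at spot, deposit the TRY at 9.06%, and sell the proceeds forward at 0.38292.
Profit = 73,438,228.65 − 71,659,738.24 = ZAR 1,778,490.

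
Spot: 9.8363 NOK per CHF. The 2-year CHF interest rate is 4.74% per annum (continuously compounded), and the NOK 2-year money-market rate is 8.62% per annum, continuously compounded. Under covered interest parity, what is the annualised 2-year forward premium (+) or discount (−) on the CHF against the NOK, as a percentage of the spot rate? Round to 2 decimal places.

T = 2 years.
No-arbitrage forward: 9.8363 × 1.188153 / 1.0994389 = 10.6299944 NOK/CHF.
Annualised premium = (F − S)/S × (1/T) = (10.6299944 − 9.8363)/9.8363 ÷ 2 = 4.03%.

+4.03%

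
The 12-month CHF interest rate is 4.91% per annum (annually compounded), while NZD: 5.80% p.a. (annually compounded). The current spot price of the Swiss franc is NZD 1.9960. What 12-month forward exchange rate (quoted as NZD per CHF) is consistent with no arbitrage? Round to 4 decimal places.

2.0129

T = 1 year.
Growth of 1 NZD over T: (1 + 0.0580)^1 = 1.058000.
CHF growth factor: (1 + 0.0491)^1 = 1.049100.
So F = 1.996 × 1.058000 / 1.049100 = 2.012933 (NZD/CHF).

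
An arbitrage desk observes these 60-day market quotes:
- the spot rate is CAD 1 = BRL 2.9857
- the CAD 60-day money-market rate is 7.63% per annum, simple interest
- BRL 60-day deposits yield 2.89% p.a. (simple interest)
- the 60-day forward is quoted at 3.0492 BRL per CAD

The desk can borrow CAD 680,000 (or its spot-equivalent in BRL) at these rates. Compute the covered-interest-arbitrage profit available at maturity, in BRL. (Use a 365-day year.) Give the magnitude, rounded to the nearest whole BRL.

BRL 59,541

T = 60/365 years.
Route A — deposit CAD, sell forward: 680,000 × 1.012542466 × 3.0492 = BRL 2,099,462.25.
Route B — convert at spot, deposit BRL: 680,000 × 2.9857 × 1.004750685 = BRL 2,039,921.20.
The quoted forward overvalues CAD, so borrow BRL, buy CAD at spot, deposit the CAD at 7.63%, and sell the proceeds forward at 3.0492.
Profit = 2,099,462.25 − 2,039,921.20 = BRL 59,541.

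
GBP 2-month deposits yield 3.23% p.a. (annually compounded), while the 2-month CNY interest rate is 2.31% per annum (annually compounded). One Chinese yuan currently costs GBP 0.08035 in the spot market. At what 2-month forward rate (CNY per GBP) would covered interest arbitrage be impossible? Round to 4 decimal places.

T = 2/12 years.
Growth of 1 GBP over T: (1 + 0.0323)^(2/12) = 1.00531228.
Growth of 1 CNY over T: (1 + 0.0231)^(2/12) = 1.00381346.
Forward (GBP per CNY) = 0.08035 × 1.00531228 / 1.00381346 = 0.080469973.
Invert for CNY per GBP: 1 / 0.080469973 = 12.4270.

12.4270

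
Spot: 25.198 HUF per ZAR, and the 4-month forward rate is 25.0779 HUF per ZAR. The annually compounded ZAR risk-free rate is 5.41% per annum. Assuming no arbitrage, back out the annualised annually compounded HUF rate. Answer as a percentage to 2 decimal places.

3.91%

T = 4/12 years.
By CIP, F/S equals the HUF-to-ZAR growth ratio: 25.0779/25.198 = 0.9952337.
ZAR growth factor: (1 + 0.0541)^(4/12) = 1.0177176.
So the HUF growth factor = 1.0128669.
Annualise: 1.0128669^(12/4) − 1 = 0.039100 = 3.91%.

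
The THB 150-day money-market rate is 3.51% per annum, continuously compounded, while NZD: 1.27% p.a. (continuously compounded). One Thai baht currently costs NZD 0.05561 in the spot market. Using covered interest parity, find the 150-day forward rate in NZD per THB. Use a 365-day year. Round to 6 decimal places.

T = 150/365 years.
NZD growth factor: e^(0.0127×150/365) = 1.0052328.
Growth of 1 THB over T: e^(0.0351×150/365) = 1.0145292.
So F = 0.05561 × 1.0052328 / 1.0145292 = 0.05510043 (NZD/THB).

0.055100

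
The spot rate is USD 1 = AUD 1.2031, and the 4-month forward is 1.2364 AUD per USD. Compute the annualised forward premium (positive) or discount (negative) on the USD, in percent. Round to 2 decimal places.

T = 4/12 years.
Period premium: (1.2364 − 1.2031)/1.2031 = 0.0276785.
Per annum: 0.0276785 / (4/12) = 0.083036 = 8.30%.

+8.30%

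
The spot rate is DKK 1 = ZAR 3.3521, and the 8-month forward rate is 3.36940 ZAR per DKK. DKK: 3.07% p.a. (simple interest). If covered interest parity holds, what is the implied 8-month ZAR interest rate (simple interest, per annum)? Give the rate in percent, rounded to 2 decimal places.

3.86%

T = 8/12 years.
F/S = 3.3694/3.3521 = 1.0051609 = (growth of ZAR) / (growth of DKK).
DKK growth factor: 1 + 0.0307×8/12 = 1.0204667.
So the ZAR growth factor = 1.0257332.
r = (1.0257332 − 1)/(8/12) = 0.038600 → 3.86%.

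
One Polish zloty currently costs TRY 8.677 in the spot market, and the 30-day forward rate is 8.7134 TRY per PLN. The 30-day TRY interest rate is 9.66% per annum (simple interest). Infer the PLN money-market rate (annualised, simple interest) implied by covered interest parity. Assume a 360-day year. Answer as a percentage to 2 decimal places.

T = 30/360 years.
CIP gives F = S · g_TRY/g_PLN, so g_TRY/g_PLN = 8.7134/8.677 = 1.0041950.
TRY growth factor: 1 + 0.0966×30/360 = 1.008050.
Hence g_PLN = 1.0038389.
(1.0038389 − 1)/T = 0.046067, i.e. 4.61%.

4.61%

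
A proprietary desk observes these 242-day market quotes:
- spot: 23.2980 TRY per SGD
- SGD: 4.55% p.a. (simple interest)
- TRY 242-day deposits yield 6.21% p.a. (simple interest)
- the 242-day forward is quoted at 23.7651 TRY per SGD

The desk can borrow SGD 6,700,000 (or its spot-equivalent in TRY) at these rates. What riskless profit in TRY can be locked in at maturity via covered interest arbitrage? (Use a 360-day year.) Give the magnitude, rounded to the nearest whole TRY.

T = 242/360 years.
Route A — deposit SGD, sell forward: 6,700,000 × 1.03058611111 × 23.7651 = TRY 164,096,279.33.
Route B — convert at spot, deposit TRY: 6,700,000 × 23.2980 × 1.041745 = TRY 162,612,852.57.
The quoted forward overvalues SGD, so borrow TRY, buy SGD at spot, deposit the SGD at 4.55%, and sell the proceeds forward at 23.7651.
The gap between the two covered legs is TRY 1,483,427.

TRY 1,483,427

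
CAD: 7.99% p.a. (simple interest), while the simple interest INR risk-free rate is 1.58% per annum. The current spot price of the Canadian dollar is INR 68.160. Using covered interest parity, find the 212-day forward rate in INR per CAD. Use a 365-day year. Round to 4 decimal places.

65.7349

T = 212/365 years.
INR accumulates by 1 + 0.0158×212/365 = 1.00917699.
CAD accumulates by 1 + 0.0799×212/365 = 1.04640767.
Forward (INR per CAD) = 68.16 × 1.00917699 / 1.04640767 = 65.734900.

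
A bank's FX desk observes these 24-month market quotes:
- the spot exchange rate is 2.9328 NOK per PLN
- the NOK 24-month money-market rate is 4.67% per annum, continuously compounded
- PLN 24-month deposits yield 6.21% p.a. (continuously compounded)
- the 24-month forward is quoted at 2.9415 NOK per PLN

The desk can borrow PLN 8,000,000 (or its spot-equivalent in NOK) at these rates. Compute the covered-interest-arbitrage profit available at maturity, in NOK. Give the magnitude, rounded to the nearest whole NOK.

T = 2 years.
Keep in PLN, deliver into the forward: 8,000,000·1.1322422968·2.9415 = NOK 26,643,925.73.
Swap to NOK now, deposit: 8,000,000·2.9328·1.0979008078 = NOK 25,759,387.91.
The quoted forward overvalues PLN, so borrow NOK, buy PLN at spot, deposit the PLN at 6.21%, and sell the proceeds forward at 2.9415.
The gap between the two covered legs is NOK 884,538.

NOK 884,538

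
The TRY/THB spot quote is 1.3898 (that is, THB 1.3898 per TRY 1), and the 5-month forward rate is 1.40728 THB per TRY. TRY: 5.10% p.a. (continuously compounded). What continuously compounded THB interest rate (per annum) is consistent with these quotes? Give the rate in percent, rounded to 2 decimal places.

T = 5/12 years.
CIP gives F = S · g_THB/g_TRY, so g_THB/g_TRY = 1.40728/1.3898 = 1.0125773.
TRY growth factor: e^(0.0510×5/12) = 1.0214774.
That pins the THB growth at 1.0343248.
r = ln(1.0343248)/(5/12) = 0.080997 → 8.10%.

8.10%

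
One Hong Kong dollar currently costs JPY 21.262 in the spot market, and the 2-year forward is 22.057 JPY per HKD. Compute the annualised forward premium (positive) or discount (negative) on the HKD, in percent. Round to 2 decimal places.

+1.87%

T = 2 years.
HKD trades forward at +3.73906% vs spot over the period.
×(1/T) gives 1.87% p.a.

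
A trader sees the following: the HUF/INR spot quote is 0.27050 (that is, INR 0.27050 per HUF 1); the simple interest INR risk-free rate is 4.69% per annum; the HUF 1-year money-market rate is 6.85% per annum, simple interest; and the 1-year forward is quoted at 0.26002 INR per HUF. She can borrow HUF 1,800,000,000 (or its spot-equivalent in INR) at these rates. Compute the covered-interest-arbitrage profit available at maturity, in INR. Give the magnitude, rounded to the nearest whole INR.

T = 1 year.
Route A — deposit HUF, sell forward: 1,800,000,000 × 1.068500 × 0.26002 = INR 500,096,466.00.
Route B — convert at spot, deposit INR: 1,800,000,000 × 0.27050 × 1.046900 = INR 509,735,610.00.
The quoted forward undervalues HUF, so borrow HUF, convert to INR at spot, deposit the INR at 4.69%, and buy HUF forward at 0.26002 to cover the loan.
The gap between the two covered legs is INR 9,639,144.

INR 9,639,144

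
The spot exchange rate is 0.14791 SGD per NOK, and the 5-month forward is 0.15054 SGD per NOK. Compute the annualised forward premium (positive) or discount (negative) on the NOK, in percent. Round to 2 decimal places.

+4.27%

T = 5/12 years.
(F − S)/S = (0.15054 − 0.14791)/0.14791 = 0.0177811.
Annualise by dividing by T: 0.0177811 / (5/12) = 0.042675 → 4.27%.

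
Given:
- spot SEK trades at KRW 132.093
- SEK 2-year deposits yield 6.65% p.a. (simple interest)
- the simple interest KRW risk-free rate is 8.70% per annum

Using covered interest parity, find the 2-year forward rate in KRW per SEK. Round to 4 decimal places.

136.8731

T = 2 years.
KRW growth factor: 1 + 0.0870×2 = 1.174000.
Growth of 1 SEK over T: 1 + 0.0665×2 = 1.133000.
CIP: F = S · (grow KRW)/(grow SEK) = 132.093 × 1.174000/1.133000 = 136.873064 KRW per SEK.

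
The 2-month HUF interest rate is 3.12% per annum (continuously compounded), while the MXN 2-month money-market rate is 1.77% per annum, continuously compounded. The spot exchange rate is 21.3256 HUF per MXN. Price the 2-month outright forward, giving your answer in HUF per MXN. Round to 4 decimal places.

21.3736

T = 2/12 years.
HUF accumulates by e^(0.0312×2/12) = 1.00521354.
MXN growth factor: e^(0.0177×2/12) = 1.00295436.
Forward (HUF per MXN) = 21.3256 × 1.00521354 / 1.00295436 = 21.373636.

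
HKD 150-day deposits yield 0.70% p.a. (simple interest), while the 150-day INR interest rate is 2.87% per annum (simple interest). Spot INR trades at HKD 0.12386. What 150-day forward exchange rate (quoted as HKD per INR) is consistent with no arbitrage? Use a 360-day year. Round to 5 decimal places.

T = 150/360 years.
HKD accumulates by 1 + 0.0070×150/360 = 1.0029167.
INR accumulates by 1 + 0.0287×150/360 = 1.0119583.
CIP: F = S · (grow HKD)/(grow INR) = 0.12386 × 1.0029167/1.0119583 = 0.1227533 HKD per INR.

0.12275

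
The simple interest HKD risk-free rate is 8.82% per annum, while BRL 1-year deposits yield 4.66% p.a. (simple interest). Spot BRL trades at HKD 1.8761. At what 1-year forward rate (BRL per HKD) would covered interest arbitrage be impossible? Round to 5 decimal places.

0.51264

T = 1 year.
HKD growth factor: 1 + 0.0882×1 = 1.088200.
BRL growth factor: 1 + 0.0466×1 = 1.046600.
CIP: F = S · (grow HKD)/(grow BRL) = 1.8761 × 1.088200/1.046600 = 1.950671 HKD per BRL.
Invert for BRL per HKD: 1 / 1.950671 = 0.51264.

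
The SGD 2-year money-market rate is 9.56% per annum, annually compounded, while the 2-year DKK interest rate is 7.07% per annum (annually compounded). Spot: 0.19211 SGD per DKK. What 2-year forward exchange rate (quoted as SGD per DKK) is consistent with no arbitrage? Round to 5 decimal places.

0.20115

T = 2 years.
Growth of 1 SGD over T: (1 + 0.0956)^2 = 1.2003394.
DKK growth factor: (1 + 0.0707)^2 = 1.1463985.
CIP: F = S · (grow SGD)/(grow DKK) = 0.19211 × 1.2003394/1.1463985 = 0.2011493 SGD per DKK.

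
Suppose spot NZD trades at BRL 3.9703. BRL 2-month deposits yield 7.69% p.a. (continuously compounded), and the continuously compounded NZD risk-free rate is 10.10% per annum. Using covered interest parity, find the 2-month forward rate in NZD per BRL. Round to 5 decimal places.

T = 2/12 years.
BRL growth factor: e^(0.0769×2/12) = 1.0128992.
NZD growth factor: e^(0.1010×2/12) = 1.0169758.
CIP: F = S · (grow BRL)/(grow NZD) = 3.9703 × 1.0128992/1.0169758 = 3.954385 BRL per NZD.
Invert for NZD per BRL: 1 / 3.954385 = 0.25288.

0.25288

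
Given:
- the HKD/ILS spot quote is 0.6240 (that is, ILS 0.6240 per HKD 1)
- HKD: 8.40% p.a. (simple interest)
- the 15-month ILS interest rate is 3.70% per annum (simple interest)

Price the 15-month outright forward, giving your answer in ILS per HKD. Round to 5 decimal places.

T = 15/12 years.
ILS growth factor: 1 + 0.0370×15/12 = 1.046250.
Growth of 1 HKD over T: 1 + 0.0840×15/12 = 1.105000.
Forward (ILS per HKD) = 0.624 × 1.046250 / 1.105000 = 0.5908235.

0.59082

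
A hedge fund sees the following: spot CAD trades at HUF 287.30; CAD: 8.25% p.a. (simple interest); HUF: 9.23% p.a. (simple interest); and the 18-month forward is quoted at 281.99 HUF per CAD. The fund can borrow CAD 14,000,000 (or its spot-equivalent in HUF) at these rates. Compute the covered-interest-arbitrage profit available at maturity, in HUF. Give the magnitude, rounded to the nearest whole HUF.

HUF 142,665,915

T = 18/12 years.
Route A — deposit CAD, sell forward: 14,000,000 × 1.123750 × 281.99 = HUF 4,436,407,675.00.
Route B — convert at spot, deposit HUF: 14,000,000 × 287.30 × 1.138450 = HUF 4,579,073,590.00.
The quoted forward undervalues CAD, so borrow CAD, convert to HUF at spot, deposit the HUF at 9.23%, and buy CAD forward at 281.99 to cover the loan.
The gap between the two covered legs is HUF 142,665,915.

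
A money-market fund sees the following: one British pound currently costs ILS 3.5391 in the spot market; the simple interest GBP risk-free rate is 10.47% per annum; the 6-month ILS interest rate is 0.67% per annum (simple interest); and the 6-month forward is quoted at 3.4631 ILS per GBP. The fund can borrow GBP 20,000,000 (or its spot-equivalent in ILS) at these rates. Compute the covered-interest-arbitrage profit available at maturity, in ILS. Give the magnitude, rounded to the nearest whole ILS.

ILS 1,868,746

T = 6/12 years.
Keep in GBP, deliver into the forward: 20,000,000·1.052350·3.4631 = ILS 72,887,865.70.
Swap to ILS now, deposit: 20,000,000·3.5391·1.003350 = ILS 71,019,119.70.
The quoted forward overvalues GBP, so borrow ILS, buy GBP at spot, deposit the GBP at 10.47%, and sell the proceeds forward at 3.4631.
Profit = 72,887,865.70 − 71,019,119.70 = ILS 1,868,746.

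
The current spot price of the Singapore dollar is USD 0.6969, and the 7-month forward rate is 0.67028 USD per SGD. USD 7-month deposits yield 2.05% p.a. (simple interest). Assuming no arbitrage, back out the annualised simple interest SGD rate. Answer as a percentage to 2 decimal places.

T = 7/12 years.
CIP gives F = S · g_USD/g_SGD, so g_USD/g_SGD = 0.67028/0.6969 = 0.9618023.
USD growth factor: 1 + 0.0205×7/12 = 1.0119583.
Hence g_SGD = 1.0521479.
(1.0521479 − 1)/T = 0.089396, i.e. 8.94%.

8.94%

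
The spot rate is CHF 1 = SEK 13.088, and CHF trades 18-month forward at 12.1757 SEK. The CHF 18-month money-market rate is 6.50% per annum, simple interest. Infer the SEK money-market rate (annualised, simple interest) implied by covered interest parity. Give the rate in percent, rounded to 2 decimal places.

T = 18/12 years.
By CIP, F/S equals the SEK-to-CHF growth ratio: 12.1757/13.088 = 0.9302949.
The CHF side grows by 1 + 0.0650×18/12 = 1.097500.
So the SEK growth factor = 1.0209987.
(1.0209987 − 1)/T = 0.013999, i.e. 1.40%.

1.40%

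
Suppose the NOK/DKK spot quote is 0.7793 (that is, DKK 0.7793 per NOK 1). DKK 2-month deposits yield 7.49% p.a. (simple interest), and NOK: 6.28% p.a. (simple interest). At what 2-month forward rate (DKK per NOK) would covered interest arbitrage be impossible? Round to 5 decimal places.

0.78086

T = 2/12 years.
DKK growth factor: 1 + 0.0749×2/12 = 1.0124833.
NOK growth factor: 1 + 0.0628×2/12 = 1.0104667.
So F = 0.7793 × 1.0124833 / 1.0104667 = 0.7808553 (DKK/NOK).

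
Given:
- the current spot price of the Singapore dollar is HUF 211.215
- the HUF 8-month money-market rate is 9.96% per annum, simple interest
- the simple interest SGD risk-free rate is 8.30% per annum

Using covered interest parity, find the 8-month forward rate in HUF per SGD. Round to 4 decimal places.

213.4299

T = 8/12 years.
Growth of 1 HUF over T: 1 + 0.0996×8/12 = 1.066400.
Growth of 1 SGD over T: 1 + 0.0830×8/12 = 1.055333333.
So F = 211.215 × 1.066400 / 1.055333333 = 213.429889 (HUF/SGD).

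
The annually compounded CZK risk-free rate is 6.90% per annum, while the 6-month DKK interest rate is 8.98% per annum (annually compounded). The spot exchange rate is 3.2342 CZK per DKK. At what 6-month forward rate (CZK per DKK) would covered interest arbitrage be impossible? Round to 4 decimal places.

3.2032

T = 6/12 years.
CZK accumulates by (1 + 0.0690)^(6/12) = 1.0339246.
Growth of 1 DKK over T: (1 + 0.0898)^(6/12) = 1.0439349.
CIP: F = S · (grow CZK)/(grow DKK) = 3.2342 × 1.0339246/1.0439349 = 3.203187 CZK per DKK.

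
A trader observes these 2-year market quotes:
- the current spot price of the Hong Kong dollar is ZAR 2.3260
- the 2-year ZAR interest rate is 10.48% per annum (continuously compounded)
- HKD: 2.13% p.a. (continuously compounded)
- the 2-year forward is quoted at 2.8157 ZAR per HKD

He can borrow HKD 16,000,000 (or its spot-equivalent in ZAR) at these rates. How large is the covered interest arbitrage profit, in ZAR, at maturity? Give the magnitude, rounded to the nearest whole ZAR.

T = 2 years.
Keep in HKD, deliver into the forward: 16,000,000·1.0435204032·2.8157 = ZAR 47,011,846.39.
Swap to ZAR now, deposit: 16,000,000·2.3260·1.2331846874 = ZAR 45,894,201.33.
The quoted forward overvalues HKD, so borrow ZAR, buy HKD at spot, deposit the HKD at 2.13%, and sell the proceeds forward at 2.8157.
Profit = 47,011,846.39 − 45,894,201.33 = ZAR 1,117,645.

ZAR 1,117,645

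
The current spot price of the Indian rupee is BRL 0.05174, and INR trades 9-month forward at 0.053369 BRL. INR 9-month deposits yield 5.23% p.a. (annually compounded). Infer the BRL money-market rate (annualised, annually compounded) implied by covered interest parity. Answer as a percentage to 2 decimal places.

9.67%

T = 9/12 years.
F/S = 0.053369/0.05174 = 1.0314843 = (growth of BRL) / (growth of INR).
The INR side grows by (1 + 0.0523)^(9/12) = 1.038974.
Hence g_BRL = 1.0716854.
r = 1.0716854^(12/9) − 1 = 0.096705 → 9.67%.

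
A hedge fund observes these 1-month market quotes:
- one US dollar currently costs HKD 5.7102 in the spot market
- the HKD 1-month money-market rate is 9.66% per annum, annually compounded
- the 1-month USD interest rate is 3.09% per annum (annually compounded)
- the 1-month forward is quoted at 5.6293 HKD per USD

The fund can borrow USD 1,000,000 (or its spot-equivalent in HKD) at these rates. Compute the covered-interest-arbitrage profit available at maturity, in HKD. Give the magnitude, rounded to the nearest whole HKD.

T = 1/12 years.
Route A — deposit USD, sell forward: 1,000,000 × 1.002539236 × 5.6293 = HKD 5,643,594.12.
Route B — convert at spot, deposit HKD: 1,000,000 × 5.7102 × 1.007714142 = HKD 5,754,249.29.
The quoted forward undervalues USD, so borrow USD, convert to HKD at spot, deposit the HKD at 9.66%, and buy USD forward at 5.6293 to cover the loan.
Profit = 5,754,249.29 − 5,643,594.12 = HKD 110,655.

HKD 110,655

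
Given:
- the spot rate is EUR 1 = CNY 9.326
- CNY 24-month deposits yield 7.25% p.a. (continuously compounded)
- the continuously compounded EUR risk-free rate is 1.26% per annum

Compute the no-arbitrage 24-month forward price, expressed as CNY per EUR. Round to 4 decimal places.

10.5129

T = 2 years.
Growth of 1 CNY over T: e^(0.0725×2) = 1.15603957.
Growth of 1 EUR over T: e^(0.0126×2) = 1.0255202.
CIP: F = S · (grow CNY)/(grow EUR) = 9.326 × 1.15603957/1.0255202 = 10.512933 CNY per EUR.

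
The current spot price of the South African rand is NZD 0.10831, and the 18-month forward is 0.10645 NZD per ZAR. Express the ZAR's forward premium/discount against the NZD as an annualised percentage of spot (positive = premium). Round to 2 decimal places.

-1.14%

T = 18/12 years.
Period premium: (0.10645 − 0.10831)/0.10831 = -0.0171729.
Per annum: -0.0171729 / (18/12) = -0.011449 = -1.14%.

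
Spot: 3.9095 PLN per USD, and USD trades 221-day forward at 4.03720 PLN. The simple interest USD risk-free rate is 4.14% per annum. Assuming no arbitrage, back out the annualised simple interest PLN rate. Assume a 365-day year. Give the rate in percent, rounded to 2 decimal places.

9.67%

T = 221/365 years.
By CIP, F/S equals the PLN-to-USD growth ratio: 4.0372/3.9095 = 1.0326640.
The USD side grows by 1 + 0.0414×221/365 = 1.0250668.
Hence g_PLN = 1.0585496.
r = (1.0585496 − 1)/(221/365) = 0.096700 → 9.67%.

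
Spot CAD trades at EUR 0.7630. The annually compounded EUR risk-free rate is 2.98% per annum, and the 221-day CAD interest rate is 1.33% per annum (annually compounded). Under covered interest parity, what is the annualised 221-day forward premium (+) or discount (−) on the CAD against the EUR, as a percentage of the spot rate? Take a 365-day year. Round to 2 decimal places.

+1.62%

T = 221/365 years.
CIP forward (EUR per CAD) = 0.763 × 1.0179387/1.0080319 = 0.7704987.
(F − S)/S ÷ T = (0.7704987 − 0.763)/0.763/(221/365) = 0.016232 → 1.62%.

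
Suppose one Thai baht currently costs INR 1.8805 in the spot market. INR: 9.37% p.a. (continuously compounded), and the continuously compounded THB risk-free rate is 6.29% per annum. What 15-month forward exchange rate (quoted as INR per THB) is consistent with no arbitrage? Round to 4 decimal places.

T = 15/12 years.
INR growth factor: e^(0.0937×15/12) = 1.124260.
Growth of 1 THB over T: e^(0.0629×15/12) = 1.0817986.
So F = 1.8805 × 1.124260 / 1.0817986 = 1.954311 (INR/THB).

1.9543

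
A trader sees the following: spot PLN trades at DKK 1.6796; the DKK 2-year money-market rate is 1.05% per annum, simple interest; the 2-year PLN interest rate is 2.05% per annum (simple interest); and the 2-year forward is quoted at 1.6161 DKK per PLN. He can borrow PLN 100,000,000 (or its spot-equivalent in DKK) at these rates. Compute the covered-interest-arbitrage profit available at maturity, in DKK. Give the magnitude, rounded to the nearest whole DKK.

DKK 3,251,150

T = 2 years.
Invest the PLN and cover forward: 100,000,000 × 1.041000 × 1.6161 = DKK 168,236,010.00.
Convert at spot and invest in DKK: 100,000,000 × 1.6796 × 1.021000 = DKK 171,487,160.00.
The quoted forward undervalues PLN, so borrow PLN, convert to DKK at spot, deposit the DKK at 1.05%, and buy PLN forward at 1.6161 to cover the loan.
Profit = 171,487,160.00 − 168,236,010.00 = DKK 3,251,150.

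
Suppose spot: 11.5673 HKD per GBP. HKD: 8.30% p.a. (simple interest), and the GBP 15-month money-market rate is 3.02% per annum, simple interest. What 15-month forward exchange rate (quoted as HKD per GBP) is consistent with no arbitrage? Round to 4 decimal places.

T = 15/12 years.
Growth of 1 HKD over T: 1 + 0.0830×15/12 = 1.103750.
GBP growth factor: 1 + 0.0302×15/12 = 1.037750.
So F = 11.5673 × 1.103750 / 1.037750 = 12.302970 (HKD/GBP).

12.3030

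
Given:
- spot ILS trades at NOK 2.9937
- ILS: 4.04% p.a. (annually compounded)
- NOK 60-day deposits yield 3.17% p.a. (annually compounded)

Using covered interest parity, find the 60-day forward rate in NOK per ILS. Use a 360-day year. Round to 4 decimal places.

T = 60/360 years.
NOK growth factor: (1 + 0.0317)^(60/360) = 1.0052149.
ILS accumulates by (1 + 0.0404)^(60/360) = 1.0066227.
So F = 2.9937 × 1.0052149 / 1.0066227 = 2.989513 (NOK/ILS).

2.9895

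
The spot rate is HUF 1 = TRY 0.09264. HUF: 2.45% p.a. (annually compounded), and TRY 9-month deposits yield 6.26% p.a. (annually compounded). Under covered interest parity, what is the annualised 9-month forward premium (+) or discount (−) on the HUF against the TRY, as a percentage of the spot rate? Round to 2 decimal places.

T = 9/12 years.
F = S · g_TRY/g_HUF = 0.09264 × 1.0465919/1.0183193 = 0.09521206.
(F − S)/S ÷ T = (0.09521206 − 0.09264)/0.09264/(9/12) = 0.037019 → 3.70%.

+3.70%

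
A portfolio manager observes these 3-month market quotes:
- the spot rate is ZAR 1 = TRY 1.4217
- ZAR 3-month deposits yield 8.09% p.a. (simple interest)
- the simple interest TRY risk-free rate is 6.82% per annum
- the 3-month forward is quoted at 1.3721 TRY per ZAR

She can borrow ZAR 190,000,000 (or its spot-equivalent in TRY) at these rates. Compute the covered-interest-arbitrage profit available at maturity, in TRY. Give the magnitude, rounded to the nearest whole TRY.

T = 3/12 years.
Route A — deposit ZAR, sell forward: 190,000,000 × 1.020225 × 1.3721 = TRY 265,971,637.28.
Route B — convert at spot, deposit TRY: 190,000,000 × 1.4217 × 1.017050 = TRY 274,728,597.15.
The quoted forward undervalues ZAR, so borrow ZAR, convert to TRY at spot, deposit the TRY at 6.82%, and buy ZAR forward at 1.3721 to cover the loan.
Arbitrage profit = |265,971,637.28 − 274,728,597.15| = TRY 8,756,960.

TRY 8,756,960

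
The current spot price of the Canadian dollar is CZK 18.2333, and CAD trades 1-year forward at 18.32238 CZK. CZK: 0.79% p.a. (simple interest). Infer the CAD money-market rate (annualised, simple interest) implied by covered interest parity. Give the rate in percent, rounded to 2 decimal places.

T = 1 year.
By CIP, F/S equals the CZK-to-CAD growth ratio: 18.32238/18.2333 = 1.0048856.
The CZK side grows by 1 + 0.0079×1 = 1.007900.
Hence g_CAD = 1.0029997.
r = (1.0029997 − 1)/1 = 0.003000 → 0.30%.

0.30%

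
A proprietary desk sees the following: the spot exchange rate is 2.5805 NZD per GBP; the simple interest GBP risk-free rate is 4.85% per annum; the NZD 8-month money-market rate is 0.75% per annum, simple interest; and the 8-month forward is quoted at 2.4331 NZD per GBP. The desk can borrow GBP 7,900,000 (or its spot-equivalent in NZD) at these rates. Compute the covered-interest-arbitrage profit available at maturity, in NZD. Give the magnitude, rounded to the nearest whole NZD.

NZD 644,895

T = 8/12 years.
Route A — deposit GBP, sell forward: 7,900,000 × 1.0323333333 × 2.4331 = NZD 19,842,984.84.
Route B — convert at spot, deposit NZD: 7,900,000 × 2.5805 × 1.005000 = NZD 20,487,879.75.
The quoted forward undervalues GBP, so borrow GBP, convert to NZD at spot, deposit the NZD at 0.75%, and buy GBP forward at 2.4331 to cover the loan.
The gap between the two covered legs is NZD 644,895.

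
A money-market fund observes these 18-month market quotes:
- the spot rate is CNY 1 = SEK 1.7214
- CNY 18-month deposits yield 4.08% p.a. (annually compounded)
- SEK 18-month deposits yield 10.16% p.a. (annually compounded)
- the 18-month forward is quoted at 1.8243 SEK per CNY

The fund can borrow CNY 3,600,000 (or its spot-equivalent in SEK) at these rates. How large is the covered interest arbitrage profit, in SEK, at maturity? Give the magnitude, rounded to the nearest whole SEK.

T = 18/12 years.
Keep in CNY, deliver into the forward: 3,600,000·1.061820059·1.8243 = SEK 6,973,482.00.
Swap to SEK now, deposit: 3,600,000·1.7214·1.156207789 = SEK 7,165,065.92.
The quoted forward undervalues CNY, so borrow CNY, convert to SEK at spot, deposit the SEK at 10.16%, and buy CNY forward at 1.8243 to cover the loan.
Arbitrage profit = |6,973,482.00 − 7,165,065.92| = SEK 191,584.

SEK 191,584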